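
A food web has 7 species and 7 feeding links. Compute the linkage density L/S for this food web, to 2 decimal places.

There are L = 7 links among S = 7 species.
L/S = 7/7 = 1.0000 ≈ 1.00.

L/S = 1.00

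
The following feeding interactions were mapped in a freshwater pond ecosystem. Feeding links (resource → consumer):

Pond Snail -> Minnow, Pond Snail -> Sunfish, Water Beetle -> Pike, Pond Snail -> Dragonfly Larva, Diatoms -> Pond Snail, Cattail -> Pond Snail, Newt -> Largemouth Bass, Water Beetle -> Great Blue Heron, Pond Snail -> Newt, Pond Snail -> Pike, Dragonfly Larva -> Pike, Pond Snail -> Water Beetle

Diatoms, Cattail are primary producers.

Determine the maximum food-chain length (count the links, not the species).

One longest chain: Diatoms → Pond Snail → Water Beetle → Pike.
It has 4 species and 3 links.

3 links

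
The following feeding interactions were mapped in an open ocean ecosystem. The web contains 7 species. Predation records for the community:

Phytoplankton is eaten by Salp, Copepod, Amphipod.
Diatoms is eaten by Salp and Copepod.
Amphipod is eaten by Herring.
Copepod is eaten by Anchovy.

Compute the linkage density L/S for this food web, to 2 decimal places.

L/S = 1.00

There are L = 7 links among S = 7 species.
L/S = 7/7 = 1.0000 ≈ 1.00.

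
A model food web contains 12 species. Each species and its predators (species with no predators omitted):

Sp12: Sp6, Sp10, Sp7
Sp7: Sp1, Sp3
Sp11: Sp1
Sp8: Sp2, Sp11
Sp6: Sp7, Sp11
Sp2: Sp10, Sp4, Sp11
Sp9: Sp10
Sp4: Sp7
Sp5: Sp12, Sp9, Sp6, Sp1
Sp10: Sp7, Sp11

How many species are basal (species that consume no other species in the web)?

2

Basal species (no prey listed): Sp5, Sp8.
Count: 2.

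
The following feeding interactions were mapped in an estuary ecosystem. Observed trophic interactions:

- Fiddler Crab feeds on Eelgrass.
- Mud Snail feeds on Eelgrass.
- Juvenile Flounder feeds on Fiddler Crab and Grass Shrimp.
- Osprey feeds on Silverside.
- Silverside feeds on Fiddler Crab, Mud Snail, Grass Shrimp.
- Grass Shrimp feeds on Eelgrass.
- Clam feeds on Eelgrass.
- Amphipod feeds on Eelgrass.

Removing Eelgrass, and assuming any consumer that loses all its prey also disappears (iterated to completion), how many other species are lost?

8

Remove Eelgrass.
Round 1: Mud Snail (all prey gone), Fiddler Crab (all prey gone), Clam (all prey gone), Amphipod (all prey gone), Grass Shrimp (all prey gone) → extinct.
Round 2: Silverside (all prey gone), Juvenile Flounder (all prey gone) → extinct.
Round 3: Osprey (all prey gone) → extinct.
No further losses. Total secondary extinctions: 8.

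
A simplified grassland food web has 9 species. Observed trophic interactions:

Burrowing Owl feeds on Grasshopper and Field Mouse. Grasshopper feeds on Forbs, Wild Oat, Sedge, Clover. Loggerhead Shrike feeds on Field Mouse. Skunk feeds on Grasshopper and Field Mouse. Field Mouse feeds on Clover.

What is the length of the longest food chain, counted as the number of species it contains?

One longest chain: Wild Oat → Grasshopper → Burrowing Owl.
It has 3 species and 2 links.

3 species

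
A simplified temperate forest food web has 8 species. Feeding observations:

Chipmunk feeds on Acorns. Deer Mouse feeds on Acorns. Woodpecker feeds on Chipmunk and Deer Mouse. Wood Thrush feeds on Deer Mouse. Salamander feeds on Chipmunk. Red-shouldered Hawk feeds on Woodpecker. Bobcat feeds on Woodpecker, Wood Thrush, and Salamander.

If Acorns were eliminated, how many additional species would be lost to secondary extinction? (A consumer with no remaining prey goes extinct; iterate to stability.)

Remove Acorns.
Round 1: Chipmunk (all prey gone), Deer Mouse (all prey gone) → extinct.
Round 2: Wood Thrush (all prey gone), Salamander (all prey gone), Woodpecker (all prey gone) → extinct.
Round 3: Red-shouldered Hawk (all prey gone), Bobcat (all prey gone) → extinct.
No further losses. Total secondary extinctions: 7.

7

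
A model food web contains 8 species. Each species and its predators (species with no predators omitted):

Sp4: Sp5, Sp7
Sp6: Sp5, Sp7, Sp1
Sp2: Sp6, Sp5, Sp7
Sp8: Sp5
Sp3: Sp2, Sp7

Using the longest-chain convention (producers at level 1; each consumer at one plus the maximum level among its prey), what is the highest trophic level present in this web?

Producers (level 1): Sp8, Sp4, Sp3.
Sp3 → Sp2 → Sp6 → Sp5 gives Sp5 level 4.
No species has a prey at level 4, so no species reaches level 5.

4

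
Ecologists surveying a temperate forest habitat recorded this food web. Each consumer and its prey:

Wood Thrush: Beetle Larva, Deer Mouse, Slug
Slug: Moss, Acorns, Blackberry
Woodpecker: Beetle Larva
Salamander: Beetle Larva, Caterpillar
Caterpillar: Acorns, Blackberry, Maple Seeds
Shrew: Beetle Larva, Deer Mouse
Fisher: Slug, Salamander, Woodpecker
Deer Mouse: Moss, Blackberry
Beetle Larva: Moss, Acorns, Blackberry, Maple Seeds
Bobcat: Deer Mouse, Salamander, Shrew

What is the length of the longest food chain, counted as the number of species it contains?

4 species

One longest chain: Moss → Beetle Larva → Salamander → Fisher.
It has 4 species and 3 links.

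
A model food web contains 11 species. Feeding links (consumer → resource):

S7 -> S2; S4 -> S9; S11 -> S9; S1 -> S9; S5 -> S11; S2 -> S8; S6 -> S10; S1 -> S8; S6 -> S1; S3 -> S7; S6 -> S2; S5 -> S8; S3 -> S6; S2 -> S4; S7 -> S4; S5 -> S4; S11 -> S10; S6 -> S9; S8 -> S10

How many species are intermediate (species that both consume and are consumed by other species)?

Intermediate species (has both prey and predators): S11, S4, S8, S1, S2, S6, S7.
Count: 7.

7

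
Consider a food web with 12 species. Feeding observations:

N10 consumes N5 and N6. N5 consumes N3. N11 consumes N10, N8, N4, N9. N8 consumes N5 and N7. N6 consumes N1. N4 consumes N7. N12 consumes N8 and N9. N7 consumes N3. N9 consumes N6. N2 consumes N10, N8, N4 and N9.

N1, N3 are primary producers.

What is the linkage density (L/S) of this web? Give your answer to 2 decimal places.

There are L = 19 links among S = 12 species.
L/S = 19/12 = 1.5833 ≈ 1.58.

L/S = 1.58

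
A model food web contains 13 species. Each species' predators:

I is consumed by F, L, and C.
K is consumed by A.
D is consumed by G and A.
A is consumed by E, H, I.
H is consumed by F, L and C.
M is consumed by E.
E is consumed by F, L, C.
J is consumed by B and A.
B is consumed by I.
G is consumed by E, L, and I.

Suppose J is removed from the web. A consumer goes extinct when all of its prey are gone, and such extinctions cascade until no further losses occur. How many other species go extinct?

Remove J.
Round 1: B (all prey gone) → extinct.
No further losses. Total secondary extinctions: 1.

1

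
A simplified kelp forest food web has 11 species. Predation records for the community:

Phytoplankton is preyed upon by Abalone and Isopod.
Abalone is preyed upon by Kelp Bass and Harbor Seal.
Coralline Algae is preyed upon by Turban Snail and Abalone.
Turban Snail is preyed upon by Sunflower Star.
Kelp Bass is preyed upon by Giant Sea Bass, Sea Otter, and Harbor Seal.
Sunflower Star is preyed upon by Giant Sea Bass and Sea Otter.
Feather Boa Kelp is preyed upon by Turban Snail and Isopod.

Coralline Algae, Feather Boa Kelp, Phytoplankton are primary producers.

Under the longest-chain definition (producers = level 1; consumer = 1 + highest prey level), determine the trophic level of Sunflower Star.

Trophic level 3

Coralline Algae is a producer → level 1.
Turban Snail eats Coralline Algae (level 1); other prey at levels: Feather Boa Kelp 1 → level 2.
Sunflower Star eats Turban Snail → level 3.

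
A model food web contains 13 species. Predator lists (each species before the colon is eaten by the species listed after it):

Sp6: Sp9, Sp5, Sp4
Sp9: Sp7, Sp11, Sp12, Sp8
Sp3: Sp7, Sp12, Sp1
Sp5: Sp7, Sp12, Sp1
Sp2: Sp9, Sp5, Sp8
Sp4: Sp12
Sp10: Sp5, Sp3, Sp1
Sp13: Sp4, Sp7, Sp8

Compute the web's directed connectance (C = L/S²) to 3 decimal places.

The web has S = 13 species and L = 23 feeding links.
C = L / S² = 23 / 169 = 0.1361 ≈ 0.136.

C = 0.136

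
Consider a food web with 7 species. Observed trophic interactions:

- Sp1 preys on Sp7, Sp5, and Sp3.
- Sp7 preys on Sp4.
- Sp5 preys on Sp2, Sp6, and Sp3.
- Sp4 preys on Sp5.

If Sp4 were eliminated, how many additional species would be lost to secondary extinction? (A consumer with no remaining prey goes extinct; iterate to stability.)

1

Remove Sp4.
Round 1: Sp7 (all prey gone) → extinct.
No further losses. Total secondary extinctions: 1.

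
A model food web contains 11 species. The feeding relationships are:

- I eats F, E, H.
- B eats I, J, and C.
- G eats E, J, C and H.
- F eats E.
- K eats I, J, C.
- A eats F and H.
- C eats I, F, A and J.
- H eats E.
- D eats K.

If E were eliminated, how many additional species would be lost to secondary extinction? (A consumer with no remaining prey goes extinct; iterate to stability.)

4

Remove E.
Round 1: H (all prey gone), F (all prey gone) → extinct.
Round 2: I (all prey gone), A (all prey gone) → extinct.
No further losses. Total secondary extinctions: 4.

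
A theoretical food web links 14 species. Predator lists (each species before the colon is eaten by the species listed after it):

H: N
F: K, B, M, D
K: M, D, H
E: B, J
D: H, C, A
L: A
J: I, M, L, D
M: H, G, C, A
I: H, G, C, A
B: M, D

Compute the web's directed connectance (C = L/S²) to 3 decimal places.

C = 0.143

The web has S = 14 species and L = 28 feeding links.
C = L / S² = 28 / 196 = 0.1429 ≈ 0.143.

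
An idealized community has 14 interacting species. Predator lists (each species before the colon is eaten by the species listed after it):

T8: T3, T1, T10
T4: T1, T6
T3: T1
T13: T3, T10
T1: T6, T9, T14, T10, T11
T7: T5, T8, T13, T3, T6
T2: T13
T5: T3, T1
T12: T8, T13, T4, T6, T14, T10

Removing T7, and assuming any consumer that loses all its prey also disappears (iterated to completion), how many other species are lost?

1

Remove T7.
Round 1: T5 (all prey gone) → extinct.
No further losses. Total secondary extinctions: 1.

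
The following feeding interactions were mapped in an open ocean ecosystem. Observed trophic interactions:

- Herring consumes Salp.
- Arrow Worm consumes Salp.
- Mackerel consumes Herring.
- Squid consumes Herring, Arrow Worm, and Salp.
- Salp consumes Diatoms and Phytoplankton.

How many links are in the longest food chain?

One longest chain: Diatoms → Salp → Herring → Squid.
It has 4 species and 3 links.

3 links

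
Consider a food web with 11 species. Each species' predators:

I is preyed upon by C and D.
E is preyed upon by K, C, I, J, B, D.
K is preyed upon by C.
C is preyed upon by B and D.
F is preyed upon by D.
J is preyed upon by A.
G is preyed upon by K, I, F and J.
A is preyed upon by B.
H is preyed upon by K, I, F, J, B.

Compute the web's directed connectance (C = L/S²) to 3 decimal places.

C = 0.190

The web has S = 11 species and L = 23 feeding links.
C = L / S² = 23 / 121 = 0.1901 ≈ 0.190.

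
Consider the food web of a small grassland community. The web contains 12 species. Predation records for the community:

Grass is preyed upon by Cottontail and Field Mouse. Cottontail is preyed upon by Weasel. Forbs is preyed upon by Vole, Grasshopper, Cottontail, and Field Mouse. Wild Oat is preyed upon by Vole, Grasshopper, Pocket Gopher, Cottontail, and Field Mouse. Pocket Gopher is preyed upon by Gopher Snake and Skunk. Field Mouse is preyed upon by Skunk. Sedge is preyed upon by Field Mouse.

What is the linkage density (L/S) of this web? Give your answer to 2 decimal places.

L/S = 1.33

There are L = 16 links among S = 12 species.
L/S = 16/12 = 1.3333 ≈ 1.33.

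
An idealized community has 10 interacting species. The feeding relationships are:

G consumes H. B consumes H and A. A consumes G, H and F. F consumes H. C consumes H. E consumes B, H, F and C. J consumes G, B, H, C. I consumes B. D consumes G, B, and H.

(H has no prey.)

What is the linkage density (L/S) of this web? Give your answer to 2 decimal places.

There are L = 20 links among S = 10 species.
L/S = 20/10 = 2.0000 ≈ 2.00.

L/S = 2.00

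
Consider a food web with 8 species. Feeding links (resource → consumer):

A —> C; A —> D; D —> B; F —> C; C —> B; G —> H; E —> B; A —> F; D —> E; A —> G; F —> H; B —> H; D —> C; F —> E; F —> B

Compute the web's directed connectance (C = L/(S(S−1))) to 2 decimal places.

C = 0.27

The web has S = 8 species and L = 15 feeding links.
C = L / (S(S−1)) = 15 / 56 = 0.2679 ≈ 0.27.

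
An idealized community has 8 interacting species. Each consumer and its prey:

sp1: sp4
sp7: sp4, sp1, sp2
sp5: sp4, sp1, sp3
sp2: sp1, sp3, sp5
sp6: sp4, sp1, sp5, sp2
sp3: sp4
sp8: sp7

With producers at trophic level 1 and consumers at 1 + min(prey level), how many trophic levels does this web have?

Producers (level 1): sp4.
Following each consumer down to its lowest-level prey: sp4 → sp1 → sp2 (levels 1 through 3).
All prey of sp2 (sp1 2, sp3 2, sp5 2) are at level 2 or above, so sp2 is at level 1 + 2 = 3.
Every consumer has at least one prey at level 2 or below, so none exceeds level 3.

3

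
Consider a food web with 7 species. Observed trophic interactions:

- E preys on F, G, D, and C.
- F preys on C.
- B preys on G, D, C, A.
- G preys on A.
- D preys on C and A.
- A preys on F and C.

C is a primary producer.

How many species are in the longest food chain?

One longest chain: C → F → A → G → E.
It has 5 species and 4 links.

5 species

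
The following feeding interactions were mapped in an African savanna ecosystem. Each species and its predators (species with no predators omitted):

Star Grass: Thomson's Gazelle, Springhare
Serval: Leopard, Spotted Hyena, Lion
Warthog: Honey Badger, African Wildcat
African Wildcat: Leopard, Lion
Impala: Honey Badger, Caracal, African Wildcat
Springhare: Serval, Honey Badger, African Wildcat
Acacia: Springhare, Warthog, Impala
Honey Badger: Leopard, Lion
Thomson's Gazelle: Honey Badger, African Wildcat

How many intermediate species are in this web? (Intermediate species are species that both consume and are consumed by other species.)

Intermediate species (has both prey and predators): Thomson's Gazelle, Springhare, Warthog, Impala, Serval, Honey Badger, African Wildcat.
Count: 7.

7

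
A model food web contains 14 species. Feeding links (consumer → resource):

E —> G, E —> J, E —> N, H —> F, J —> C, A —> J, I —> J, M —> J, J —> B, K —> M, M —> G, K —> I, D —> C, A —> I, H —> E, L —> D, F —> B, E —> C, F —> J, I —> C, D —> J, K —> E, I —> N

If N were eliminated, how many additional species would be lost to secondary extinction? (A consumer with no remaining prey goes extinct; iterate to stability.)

Remove N.
Every predator of it retains at least one other prey: E still has G, C, J; I still has C, J.
No consumer loses all prey, so no secondary extinctions occur.

0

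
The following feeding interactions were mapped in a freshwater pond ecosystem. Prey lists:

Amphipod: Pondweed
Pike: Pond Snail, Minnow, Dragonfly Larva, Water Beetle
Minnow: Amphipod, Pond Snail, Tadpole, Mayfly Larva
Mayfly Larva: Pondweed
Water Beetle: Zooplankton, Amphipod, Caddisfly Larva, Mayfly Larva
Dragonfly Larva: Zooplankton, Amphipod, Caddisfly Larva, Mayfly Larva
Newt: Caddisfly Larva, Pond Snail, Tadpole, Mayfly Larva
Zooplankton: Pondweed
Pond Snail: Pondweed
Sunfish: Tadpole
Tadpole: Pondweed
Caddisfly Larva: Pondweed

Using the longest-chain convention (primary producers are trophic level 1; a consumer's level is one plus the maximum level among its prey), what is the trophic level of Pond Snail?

Pondweed is a producer → level 1.
Pond Snail eats Pondweed → level 2.

Trophic level 2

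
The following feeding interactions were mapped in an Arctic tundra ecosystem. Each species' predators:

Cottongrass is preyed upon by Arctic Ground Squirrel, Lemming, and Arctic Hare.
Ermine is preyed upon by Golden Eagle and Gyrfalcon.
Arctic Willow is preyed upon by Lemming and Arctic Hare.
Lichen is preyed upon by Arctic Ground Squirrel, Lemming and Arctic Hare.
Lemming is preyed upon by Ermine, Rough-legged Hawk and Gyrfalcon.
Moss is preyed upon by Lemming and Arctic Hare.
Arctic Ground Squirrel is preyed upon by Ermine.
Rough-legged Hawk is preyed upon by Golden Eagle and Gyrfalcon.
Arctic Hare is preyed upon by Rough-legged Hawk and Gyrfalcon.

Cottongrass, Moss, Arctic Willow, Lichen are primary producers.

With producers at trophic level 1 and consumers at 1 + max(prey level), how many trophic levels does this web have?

4

Producers (level 1): Cottongrass, Moss, Arctic Willow, Lichen.
Cottongrass → Lemming → Ermine → Gyrfalcon gives Gyrfalcon level 4.
No species has a prey at level 4, so no species reaches level 5.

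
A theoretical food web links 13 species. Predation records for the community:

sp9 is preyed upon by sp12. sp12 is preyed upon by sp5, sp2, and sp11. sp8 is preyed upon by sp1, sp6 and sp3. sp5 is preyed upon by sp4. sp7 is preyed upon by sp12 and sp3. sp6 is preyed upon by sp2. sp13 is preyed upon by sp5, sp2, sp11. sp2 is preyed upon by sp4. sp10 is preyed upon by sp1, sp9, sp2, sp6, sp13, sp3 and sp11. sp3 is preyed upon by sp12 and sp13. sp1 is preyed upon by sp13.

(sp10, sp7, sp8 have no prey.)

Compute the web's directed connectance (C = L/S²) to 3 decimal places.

The web has S = 13 species and L = 25 feeding links.
C = L / S² = 25 / 169 = 0.1479 ≈ 0.148.

C = 0.148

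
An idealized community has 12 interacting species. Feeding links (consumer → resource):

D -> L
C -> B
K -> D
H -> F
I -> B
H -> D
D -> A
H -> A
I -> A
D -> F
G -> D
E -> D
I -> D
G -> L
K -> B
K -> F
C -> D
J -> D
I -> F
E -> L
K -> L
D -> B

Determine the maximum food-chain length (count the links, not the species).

One longest chain: B → D → K.
It has 3 species and 2 links.

2 links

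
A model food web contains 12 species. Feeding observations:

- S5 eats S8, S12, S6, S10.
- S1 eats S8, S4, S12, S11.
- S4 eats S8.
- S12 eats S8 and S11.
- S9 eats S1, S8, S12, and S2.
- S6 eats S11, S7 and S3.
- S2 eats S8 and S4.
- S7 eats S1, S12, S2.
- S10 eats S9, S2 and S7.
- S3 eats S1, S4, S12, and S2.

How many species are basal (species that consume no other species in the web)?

2

Basal species (no prey listed): S11, S8.
Count: 2.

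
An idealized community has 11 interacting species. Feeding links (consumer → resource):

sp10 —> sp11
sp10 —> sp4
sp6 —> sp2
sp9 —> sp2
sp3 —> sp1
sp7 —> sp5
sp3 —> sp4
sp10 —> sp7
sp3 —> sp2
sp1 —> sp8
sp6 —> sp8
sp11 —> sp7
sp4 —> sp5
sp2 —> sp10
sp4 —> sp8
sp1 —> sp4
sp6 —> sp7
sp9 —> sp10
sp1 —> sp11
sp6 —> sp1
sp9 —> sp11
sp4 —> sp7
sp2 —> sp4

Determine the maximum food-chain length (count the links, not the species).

One longest chain: sp5 → sp7 → sp4 → sp10 → sp2 → sp3.
It has 6 species and 5 links.

5 links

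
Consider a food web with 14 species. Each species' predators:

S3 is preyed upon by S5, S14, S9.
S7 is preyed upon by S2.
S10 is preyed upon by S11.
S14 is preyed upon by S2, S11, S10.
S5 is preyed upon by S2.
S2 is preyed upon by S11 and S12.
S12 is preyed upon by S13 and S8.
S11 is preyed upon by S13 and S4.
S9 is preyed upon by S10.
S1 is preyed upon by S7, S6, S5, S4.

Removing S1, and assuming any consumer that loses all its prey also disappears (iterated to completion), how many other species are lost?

Remove S1.
Round 1: S7 (all prey gone), S6 (all prey gone) → extinct.
No further losses. Total secondary extinctions: 2.

2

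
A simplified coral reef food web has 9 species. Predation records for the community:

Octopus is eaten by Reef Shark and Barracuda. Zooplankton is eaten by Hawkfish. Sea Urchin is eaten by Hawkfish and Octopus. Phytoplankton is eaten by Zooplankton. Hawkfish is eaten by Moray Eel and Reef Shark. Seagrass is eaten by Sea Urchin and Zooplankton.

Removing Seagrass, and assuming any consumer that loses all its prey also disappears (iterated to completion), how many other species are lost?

Remove Seagrass.
Round 1: Sea Urchin (all prey gone) → extinct.
Round 2: Octopus (all prey gone) → extinct.
Round 3: Barracuda (all prey gone) → extinct.
No further losses. Total secondary extinctions: 3.

3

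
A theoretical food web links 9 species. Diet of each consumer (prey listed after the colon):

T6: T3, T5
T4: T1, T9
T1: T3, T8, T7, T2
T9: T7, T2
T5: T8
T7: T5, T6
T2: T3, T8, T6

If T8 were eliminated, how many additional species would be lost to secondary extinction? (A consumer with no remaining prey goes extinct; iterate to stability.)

1

Remove T8.
Round 1: T5 (all prey gone) → extinct.
No further losses. Total secondary extinctions: 1.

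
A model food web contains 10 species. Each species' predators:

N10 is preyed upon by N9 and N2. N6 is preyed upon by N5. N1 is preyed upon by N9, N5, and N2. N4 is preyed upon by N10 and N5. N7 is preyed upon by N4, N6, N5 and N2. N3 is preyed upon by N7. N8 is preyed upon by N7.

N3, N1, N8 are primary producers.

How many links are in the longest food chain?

4 links

One longest chain: N3 → N7 → N4 → N10 → N9.
It has 5 species and 4 links.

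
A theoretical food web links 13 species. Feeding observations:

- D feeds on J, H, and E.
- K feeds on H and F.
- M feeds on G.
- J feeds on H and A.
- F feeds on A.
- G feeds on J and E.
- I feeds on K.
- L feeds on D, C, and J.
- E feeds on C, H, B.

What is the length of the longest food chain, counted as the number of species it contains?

4 species

One longest chain: B → E → D → L.
It has 4 species and 3 links.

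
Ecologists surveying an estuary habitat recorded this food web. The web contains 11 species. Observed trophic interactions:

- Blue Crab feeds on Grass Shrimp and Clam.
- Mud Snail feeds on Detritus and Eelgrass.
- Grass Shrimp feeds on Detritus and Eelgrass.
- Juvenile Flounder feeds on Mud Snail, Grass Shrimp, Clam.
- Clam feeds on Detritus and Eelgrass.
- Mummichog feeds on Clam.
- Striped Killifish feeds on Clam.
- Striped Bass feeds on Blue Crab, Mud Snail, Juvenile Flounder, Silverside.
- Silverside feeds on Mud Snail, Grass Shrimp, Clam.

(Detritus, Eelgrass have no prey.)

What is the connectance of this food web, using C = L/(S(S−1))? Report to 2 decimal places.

The web has S = 11 species and L = 20 feeding links.
C = L / (S(S−1)) = 20 / 110 = 0.1818 ≈ 0.18.

C = 0.18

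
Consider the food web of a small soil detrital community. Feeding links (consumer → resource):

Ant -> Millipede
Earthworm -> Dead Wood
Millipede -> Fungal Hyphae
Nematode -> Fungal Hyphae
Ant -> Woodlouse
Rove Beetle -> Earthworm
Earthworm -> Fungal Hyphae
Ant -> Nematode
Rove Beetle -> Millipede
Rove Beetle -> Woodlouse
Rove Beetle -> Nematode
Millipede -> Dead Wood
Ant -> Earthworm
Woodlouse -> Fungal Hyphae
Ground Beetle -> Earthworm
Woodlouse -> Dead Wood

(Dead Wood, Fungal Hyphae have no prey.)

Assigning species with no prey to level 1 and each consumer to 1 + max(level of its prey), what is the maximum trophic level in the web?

3

Basal resources (level 1): Dead Wood, Fungal Hyphae.
Dead Wood → Earthworm → Ant gives Ant level 3.
No species has a prey at level 3, so no species reaches level 4.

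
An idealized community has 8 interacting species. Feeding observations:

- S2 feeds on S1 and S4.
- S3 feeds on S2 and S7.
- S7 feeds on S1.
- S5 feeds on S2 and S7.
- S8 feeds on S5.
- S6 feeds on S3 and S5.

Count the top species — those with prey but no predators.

Top species (has prey, but nothing eats it): S8, S6.
Count: 2.

2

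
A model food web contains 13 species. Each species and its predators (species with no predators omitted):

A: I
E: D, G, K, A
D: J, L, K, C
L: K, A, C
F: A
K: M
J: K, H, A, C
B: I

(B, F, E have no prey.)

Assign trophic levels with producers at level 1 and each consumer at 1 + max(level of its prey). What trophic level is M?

Trophic level 5

E is a producer → level 1.
D eats E → level 2.
J eats D → level 3.
K eats J (level 3); other prey at levels: E 1, D 2, L 3 → level 4.
M eats K → level 5.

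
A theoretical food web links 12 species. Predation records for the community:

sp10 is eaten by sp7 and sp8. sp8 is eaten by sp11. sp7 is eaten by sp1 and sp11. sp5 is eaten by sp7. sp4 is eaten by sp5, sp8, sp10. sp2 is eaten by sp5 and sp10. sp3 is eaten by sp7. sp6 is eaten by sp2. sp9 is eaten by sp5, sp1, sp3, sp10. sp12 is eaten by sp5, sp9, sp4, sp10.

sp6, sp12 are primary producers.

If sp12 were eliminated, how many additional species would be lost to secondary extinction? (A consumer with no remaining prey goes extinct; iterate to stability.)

3

Remove sp12.
Round 1: sp9 (all prey gone), sp4 (all prey gone) → extinct.
Round 2: sp3 (all prey gone) → extinct.
No further losses. Total secondary extinctions: 3.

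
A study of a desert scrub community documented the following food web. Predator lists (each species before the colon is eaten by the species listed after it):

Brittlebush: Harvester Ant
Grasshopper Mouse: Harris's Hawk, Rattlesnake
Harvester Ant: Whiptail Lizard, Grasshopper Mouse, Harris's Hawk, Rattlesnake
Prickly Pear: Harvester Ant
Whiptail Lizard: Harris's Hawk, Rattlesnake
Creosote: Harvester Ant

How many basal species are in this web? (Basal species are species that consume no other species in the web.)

3

Basal species (no prey listed): Creosote, Brittlebush, Prickly Pear.
Count: 3.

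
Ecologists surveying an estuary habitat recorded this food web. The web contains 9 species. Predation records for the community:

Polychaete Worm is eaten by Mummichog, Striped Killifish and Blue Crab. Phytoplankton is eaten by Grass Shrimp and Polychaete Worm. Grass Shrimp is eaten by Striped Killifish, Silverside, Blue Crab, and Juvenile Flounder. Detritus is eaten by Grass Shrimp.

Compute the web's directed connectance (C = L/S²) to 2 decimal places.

The web has S = 9 species and L = 10 feeding links.
C = L / S² = 10 / 81 = 0.1235 ≈ 0.12.

C = 0.12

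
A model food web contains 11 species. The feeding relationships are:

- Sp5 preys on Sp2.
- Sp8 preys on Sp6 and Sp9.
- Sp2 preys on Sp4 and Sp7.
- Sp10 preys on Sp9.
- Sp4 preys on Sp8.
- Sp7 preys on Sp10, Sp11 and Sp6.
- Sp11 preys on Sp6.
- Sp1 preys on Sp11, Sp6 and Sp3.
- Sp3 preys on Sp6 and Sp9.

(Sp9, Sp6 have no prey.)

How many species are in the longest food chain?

5 species

One longest chain: Sp6 → Sp11 → Sp7 → Sp2 → Sp5.
It has 5 species and 4 links.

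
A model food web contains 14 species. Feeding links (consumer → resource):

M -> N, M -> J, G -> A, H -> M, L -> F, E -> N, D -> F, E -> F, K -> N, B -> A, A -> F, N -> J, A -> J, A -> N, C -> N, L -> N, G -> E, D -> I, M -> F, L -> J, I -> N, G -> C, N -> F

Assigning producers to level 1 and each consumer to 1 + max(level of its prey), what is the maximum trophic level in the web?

Producers (level 1): F, J.
F → N → I → D gives D level 4.
No species has a prey at level 4, so no species reaches level 5.

4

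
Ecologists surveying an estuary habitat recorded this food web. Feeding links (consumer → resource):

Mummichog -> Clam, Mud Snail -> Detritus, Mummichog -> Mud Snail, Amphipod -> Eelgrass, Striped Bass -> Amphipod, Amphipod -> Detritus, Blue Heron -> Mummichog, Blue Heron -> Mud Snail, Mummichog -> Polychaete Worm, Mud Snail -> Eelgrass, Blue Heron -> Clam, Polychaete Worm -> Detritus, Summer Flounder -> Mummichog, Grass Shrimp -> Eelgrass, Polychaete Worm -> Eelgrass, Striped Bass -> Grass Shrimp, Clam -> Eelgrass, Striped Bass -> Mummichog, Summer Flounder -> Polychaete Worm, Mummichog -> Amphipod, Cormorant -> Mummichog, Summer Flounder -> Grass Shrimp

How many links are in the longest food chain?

One longest chain: Eelgrass → Amphipod → Mummichog → Cormorant.
It has 4 species and 3 links.

3 links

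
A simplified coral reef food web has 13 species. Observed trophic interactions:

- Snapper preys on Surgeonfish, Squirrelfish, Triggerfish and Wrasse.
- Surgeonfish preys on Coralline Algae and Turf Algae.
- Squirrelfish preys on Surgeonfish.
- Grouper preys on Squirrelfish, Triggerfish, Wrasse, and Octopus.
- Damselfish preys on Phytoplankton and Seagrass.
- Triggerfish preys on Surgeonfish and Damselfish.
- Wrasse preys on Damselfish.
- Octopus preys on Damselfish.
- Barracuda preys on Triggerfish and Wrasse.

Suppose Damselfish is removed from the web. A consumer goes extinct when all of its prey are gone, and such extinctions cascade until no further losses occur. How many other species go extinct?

Remove Damselfish.
Round 1: Octopus (all prey gone), Wrasse (all prey gone) → extinct.
No further losses. Total secondary extinctions: 2.

2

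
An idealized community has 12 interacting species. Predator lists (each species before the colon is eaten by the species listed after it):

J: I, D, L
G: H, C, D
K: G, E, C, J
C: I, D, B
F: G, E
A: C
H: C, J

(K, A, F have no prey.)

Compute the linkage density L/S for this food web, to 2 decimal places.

L/S = 1.50

There are L = 18 links among S = 12 species.
L/S = 18/12 = 1.5000 ≈ 1.50.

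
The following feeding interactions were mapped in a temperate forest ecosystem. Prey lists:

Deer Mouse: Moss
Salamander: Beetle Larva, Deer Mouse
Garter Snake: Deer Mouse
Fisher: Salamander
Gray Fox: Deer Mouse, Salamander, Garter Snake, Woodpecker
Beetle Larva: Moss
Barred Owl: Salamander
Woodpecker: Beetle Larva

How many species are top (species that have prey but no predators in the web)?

3

Top species (has prey, but nothing eats it): Fisher, Gray Fox, Barred Owl.
Count: 3.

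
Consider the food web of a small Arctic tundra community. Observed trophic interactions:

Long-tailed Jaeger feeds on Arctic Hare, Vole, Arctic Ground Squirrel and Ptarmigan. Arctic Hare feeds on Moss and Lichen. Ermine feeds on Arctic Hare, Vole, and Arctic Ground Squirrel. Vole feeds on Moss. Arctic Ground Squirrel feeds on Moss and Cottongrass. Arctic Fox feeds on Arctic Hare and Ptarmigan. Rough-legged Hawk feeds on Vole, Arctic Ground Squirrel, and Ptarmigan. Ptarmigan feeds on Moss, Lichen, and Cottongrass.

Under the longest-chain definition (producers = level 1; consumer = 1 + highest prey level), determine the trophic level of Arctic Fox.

Cottongrass is a producer → level 1.
Ptarmigan eats Cottongrass (level 1); other prey at levels: Moss 1, Lichen 1 → level 2.
Arctic Fox eats Ptarmigan (level 2); other prey at levels: Arctic Hare 2 → level 3.

Trophic level 3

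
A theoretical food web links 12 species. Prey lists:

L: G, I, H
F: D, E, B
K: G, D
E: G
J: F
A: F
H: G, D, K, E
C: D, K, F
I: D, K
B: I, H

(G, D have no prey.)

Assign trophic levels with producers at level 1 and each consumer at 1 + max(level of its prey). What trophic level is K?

Trophic level 2

G is a producer → level 1.
K eats G (level 1); other prey at levels: D 1 → level 2.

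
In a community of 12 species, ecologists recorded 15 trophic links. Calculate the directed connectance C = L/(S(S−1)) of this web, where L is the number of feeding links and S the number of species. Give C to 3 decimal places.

The web has S = 12 species and L = 15 feeding links.
C = L / (S(S−1)) = 15 / 132 = 0.1136 ≈ 0.114.

C = 0.114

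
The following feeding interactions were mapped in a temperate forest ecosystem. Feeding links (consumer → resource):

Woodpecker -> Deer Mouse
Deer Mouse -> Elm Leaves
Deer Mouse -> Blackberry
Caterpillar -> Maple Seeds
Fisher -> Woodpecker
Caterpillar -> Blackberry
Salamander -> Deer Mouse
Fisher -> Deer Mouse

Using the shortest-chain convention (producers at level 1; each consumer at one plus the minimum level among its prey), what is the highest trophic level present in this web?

3

Producers (level 1): Maple Seeds, Blackberry, Elm Leaves.
Following each consumer down to its lowest-level prey: Blackberry → Deer Mouse → Fisher (levels 1 through 3).
All prey of Fisher (Deer Mouse 2, Woodpecker 3) are at level 2 or above, so Fisher is at level 1 + 2 = 3.
Every consumer has at least one prey at level 2 or below, so none exceeds level 3.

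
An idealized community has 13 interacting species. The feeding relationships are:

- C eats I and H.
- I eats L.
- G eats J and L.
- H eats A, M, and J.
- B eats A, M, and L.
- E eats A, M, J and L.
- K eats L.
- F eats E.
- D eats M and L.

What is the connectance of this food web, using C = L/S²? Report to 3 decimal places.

C = 0.112

The web has S = 13 species and L = 19 feeding links.
C = L / S² = 19 / 169 = 0.1124 ≈ 0.112.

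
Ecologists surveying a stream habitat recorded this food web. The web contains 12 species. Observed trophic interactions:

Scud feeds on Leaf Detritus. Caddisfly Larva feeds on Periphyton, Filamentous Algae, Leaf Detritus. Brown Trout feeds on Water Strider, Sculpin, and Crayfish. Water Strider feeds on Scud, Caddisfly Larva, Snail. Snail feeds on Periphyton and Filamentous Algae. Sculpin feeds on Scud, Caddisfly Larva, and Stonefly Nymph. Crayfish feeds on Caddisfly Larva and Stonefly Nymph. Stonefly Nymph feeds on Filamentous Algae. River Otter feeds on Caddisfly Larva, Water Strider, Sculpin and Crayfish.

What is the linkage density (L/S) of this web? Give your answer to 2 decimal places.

L/S = 1.83

There are L = 22 links among S = 12 species.
L/S = 22/12 = 1.8333 ≈ 1.83.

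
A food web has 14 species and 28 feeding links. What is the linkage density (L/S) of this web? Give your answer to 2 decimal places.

L/S = 2.00

There are L = 28 links among S = 14 species.
L/S = 28/14 = 2.0000 ≈ 2.00.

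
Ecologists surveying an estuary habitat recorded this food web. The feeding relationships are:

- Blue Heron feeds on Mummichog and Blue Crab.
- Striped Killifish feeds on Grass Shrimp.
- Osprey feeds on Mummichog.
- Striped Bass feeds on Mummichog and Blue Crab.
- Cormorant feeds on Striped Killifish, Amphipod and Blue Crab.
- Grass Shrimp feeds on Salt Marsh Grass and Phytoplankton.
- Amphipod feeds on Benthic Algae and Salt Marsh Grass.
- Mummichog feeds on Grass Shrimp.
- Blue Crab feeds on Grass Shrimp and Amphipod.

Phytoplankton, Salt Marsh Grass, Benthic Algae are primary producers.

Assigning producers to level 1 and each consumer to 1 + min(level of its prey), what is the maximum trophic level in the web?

Producers (level 1): Phytoplankton, Salt Marsh Grass, Benthic Algae.
Following each consumer down to its lowest-level prey: Phytoplankton → Grass Shrimp → Blue Crab → Blue Heron (levels 1 through 4).
All prey of Blue Heron (Blue Crab 3, Mummichog 3) are at level 3 or above, so Blue Heron is at level 1 + 3 = 4.
Every consumer has at least one prey at level 3 or below, so none exceeds level 4.

4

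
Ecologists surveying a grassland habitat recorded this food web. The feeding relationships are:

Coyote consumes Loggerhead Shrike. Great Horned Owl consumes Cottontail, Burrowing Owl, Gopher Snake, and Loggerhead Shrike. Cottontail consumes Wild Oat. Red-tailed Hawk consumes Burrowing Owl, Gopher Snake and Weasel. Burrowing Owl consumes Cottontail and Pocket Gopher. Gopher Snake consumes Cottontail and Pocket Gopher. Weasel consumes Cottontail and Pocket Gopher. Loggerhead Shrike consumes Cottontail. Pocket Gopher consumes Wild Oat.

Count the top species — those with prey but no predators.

3

Top species (has prey, but nothing eats it): Coyote, Red-tailed Hawk, Great Horned Owl.
Count: 3.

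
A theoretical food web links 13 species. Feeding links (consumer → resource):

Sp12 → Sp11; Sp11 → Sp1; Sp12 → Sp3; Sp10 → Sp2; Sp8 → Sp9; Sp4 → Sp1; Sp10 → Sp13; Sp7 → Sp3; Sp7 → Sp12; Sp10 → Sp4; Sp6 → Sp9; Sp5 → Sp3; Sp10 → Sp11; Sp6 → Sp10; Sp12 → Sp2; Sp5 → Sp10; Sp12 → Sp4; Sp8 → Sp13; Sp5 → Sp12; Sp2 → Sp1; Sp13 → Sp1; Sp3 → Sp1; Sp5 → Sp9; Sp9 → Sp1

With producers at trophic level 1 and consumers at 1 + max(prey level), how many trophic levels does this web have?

Producers (level 1): Sp1.
Sp1 → Sp3 → Sp12 → Sp5 gives Sp5 level 4.
No species has a prey at level 4, so no species reaches level 5.

4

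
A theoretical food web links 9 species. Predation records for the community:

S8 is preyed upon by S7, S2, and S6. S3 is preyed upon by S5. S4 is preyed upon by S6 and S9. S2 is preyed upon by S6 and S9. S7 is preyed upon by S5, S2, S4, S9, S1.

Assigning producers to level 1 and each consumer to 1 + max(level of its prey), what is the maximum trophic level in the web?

4

Producers (level 1): S8, S3.
S8 → S7 → S4 → S9 gives S9 level 4.
No species has a prey at level 4, so no species reaches level 5.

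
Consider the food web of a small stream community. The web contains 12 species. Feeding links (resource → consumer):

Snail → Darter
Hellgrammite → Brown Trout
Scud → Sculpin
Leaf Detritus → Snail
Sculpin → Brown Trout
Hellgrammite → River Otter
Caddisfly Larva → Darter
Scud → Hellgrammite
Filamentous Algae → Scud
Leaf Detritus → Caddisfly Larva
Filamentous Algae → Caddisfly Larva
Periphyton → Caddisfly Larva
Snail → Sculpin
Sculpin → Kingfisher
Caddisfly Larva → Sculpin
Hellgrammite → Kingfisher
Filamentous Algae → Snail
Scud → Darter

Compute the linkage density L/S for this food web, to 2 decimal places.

There are L = 18 links among S = 12 species.
L/S = 18/12 = 1.5000 ≈ 1.50.

L/S = 1.50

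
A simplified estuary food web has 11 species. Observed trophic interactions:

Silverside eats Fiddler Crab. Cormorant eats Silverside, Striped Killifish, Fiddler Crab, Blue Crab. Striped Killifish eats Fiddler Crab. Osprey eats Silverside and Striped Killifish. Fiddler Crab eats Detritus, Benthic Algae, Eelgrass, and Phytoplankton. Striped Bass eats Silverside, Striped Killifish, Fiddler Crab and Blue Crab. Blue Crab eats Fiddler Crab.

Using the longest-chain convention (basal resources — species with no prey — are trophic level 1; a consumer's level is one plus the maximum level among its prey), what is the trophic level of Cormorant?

Phytoplankton has no prey (basal) → level 1.
Fiddler Crab eats Phytoplankton (level 1); other prey at levels: Benthic Algae 1, Eelgrass 1, Detritus 1 → level 2.
Blue Crab eats Fiddler Crab → level 3.
Cormorant eats Blue Crab (level 3); other prey at levels: Fiddler Crab 2, Silverside 3, Striped Killifish 3 → level 4.

Trophic level 4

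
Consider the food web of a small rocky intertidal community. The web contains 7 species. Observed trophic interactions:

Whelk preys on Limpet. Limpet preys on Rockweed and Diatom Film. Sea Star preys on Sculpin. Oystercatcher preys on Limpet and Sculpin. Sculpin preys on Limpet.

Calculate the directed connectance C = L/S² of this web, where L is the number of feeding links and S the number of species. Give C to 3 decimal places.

C = 0.143

The web has S = 7 species and L = 7 feeding links.
C = L / S² = 7 / 49 = 0.1429 ≈ 0.143.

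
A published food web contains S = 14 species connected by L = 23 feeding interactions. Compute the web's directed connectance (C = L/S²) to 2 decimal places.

C = 0.12

The web has S = 14 species and L = 23 feeding links.
C = L / S² = 23 / 196 = 0.1173 ≈ 0.12.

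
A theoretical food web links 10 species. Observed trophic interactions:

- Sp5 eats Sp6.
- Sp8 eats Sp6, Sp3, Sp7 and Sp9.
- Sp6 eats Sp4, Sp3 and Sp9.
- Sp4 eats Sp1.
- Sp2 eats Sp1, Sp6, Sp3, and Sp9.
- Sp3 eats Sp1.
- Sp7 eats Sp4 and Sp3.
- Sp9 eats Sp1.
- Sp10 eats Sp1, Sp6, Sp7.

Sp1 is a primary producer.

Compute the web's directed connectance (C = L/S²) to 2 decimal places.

The web has S = 10 species and L = 20 feeding links.
C = L / S² = 20 / 100 = 0.2000 ≈ 0.20.

C = 0.20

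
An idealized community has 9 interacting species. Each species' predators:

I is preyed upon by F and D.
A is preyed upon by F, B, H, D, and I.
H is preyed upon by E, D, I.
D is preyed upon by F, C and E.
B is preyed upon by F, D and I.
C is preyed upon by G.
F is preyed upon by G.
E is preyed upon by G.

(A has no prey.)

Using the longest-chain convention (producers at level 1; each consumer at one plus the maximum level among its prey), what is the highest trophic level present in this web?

Producers (level 1): A.
A → B → I → D → E → G gives G level 6.
No species has a prey at level 6, so no species reaches level 7.

6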